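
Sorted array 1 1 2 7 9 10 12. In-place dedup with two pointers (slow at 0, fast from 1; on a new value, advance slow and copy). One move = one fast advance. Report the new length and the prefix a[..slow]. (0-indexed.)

slow=0 fast=1: a[fast]=1=a[slow] dup, fast++
slow=0 fast=2: a[fast]=2≠a[slow]=1 write a[1]=2, slow++,fast++
slow=1 fast=3: a[fast]=7≠a[slow]=2 write a[2]=7, slow++,fast++
slow=2 fast=4: a[fast]=9≠a[slow]=7 write a[3]=9, slow++,fast++
slow=3 fast=5: a[fast]=10≠a[slow]=9 write a[4]=10, slow++,fast++
slow=4 fast=6: a[fast]=12≠a[slow]=10 write a[5]=12, slow++,fast++

length 6; prefix = [1, 2, 7, 9, 10, 12]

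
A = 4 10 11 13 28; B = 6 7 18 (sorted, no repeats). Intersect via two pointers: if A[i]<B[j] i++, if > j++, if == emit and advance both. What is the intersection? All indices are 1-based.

intersection = []

i=1 j=1: 4<6, i++
i=2 j=1: 10>6, j++
i=2 j=2: 10>7, j++
i=2 j=3: 10<18, i++
i=3 j=3: 11<18, i++
i=4 j=3: 13<18, i++
i=5 j=3: 28>18, j++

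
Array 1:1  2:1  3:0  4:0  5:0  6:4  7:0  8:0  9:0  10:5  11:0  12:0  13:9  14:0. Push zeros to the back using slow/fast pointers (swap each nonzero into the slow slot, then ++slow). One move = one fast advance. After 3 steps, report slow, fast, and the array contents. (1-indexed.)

slow=3, fast=4, a=[1, 1, 0, 0, 0, 4, 0, 0, 0, 5, 0, 0, 9, 0]

(s=1,f=1) a[fast]=1≠0 swap→a[1]=1 → slow++,fast++
(s=2,f=2) a[fast]=1≠0 swap→a[2]=1 → slow++,fast++
(s=3,f=3) a[fast]=0 → fast++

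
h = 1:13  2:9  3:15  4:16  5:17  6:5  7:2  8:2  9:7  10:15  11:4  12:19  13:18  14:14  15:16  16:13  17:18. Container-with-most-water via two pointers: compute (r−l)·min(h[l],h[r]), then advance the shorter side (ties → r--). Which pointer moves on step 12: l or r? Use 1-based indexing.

[1,17] min(13,18)*16=208 best=208 * → l++
[2,17] min(9,18)*15=135 best=208 → l++
[3,17] min(15,18)*14=210 best=210 * → l++
[4,17] min(16,18)*13=208 best=210 → l++
[5,17] min(17,18)*12=204 best=210 → l++
[6,17] min(5,18)*11=55 best=210 → l++
[7,17] min(2,18)*10=20 best=210 → l++
[8,17] min(2,18)*9=18 best=210 → l++
[9,17] min(7,18)*8=56 best=210 → l++
[10,17] min(15,18)*7=105 best=210 → l++
[11,17] min(4,18)*6=24 best=210 → l++
[12,17] min(19,18)*5=90 best=210 → r--

r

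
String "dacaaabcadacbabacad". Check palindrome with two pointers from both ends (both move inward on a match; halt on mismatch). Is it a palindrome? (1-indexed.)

l=1 r=19: 'd'=='d', l++,r--
l=2 r=18: 'a'=='a', l++,r--
l=3 r=17: 'c'=='c', l++,r--
l=4 r=16: 'a'=='a', l++,r--
l=5 r=15: 'a'!='b', stop

not a palindrome (mismatch at 5,15)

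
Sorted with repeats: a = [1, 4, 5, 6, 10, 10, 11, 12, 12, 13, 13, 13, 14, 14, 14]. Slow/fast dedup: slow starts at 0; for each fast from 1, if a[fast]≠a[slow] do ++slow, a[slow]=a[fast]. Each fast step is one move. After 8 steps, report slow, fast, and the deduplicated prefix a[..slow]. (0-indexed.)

slow=6, fast=9, prefix=[1, 4, 5, 6, 10, 11, 12]

(s=0,f=1) a[fast]=4≠a[slow]=1 write a[1]=4 → slow++,fast++
(s=1,f=2) a[fast]=5≠a[slow]=4 write a[2]=5 → slow++,fast++
(s=2,f=3) a[fast]=6≠a[slow]=5 write a[3]=6 → slow++,fast++
(s=3,f=4) a[fast]=10≠a[slow]=6 write a[4]=10 → slow++,fast++
(s=4,f=5) a[fast]=10=a[slow] dup → fast++
(s=4,f=6) a[fast]=11≠a[slow]=10 write a[5]=11 → slow++,fast++
(s=5,f=7) a[fast]=12≠a[slow]=11 write a[6]=12 → slow++,fast++
(s=6,f=8) a[fast]=12=a[slow] dup → fast++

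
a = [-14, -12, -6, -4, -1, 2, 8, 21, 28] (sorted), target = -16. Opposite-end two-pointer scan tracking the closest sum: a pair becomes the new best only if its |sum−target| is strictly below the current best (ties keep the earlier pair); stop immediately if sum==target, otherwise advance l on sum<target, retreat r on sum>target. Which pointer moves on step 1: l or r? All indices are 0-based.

l=0 r=8: -14+28=14 d=30 *, r--

r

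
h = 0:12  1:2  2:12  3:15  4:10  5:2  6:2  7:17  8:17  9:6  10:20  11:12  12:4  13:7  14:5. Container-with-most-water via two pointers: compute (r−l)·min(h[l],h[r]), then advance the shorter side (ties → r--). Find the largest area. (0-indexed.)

max area = 132

l=0 r=14: min(12,5)*14=70 best=70 *, r--
l=0 r=13: min(12,7)*13=91 best=91 *, r--
l=0 r=12: min(12,4)*12=48 best=91, r--
l=0 r=11: min(12,12)*11=132 best=132 *, r--
l=0 r=10: min(12,20)*10=120 best=132, l++
l=1 r=10: min(2,20)*9=18 best=132, l++
l=2 r=10: min(12,20)*8=96 best=132, l++
l=3 r=10: min(15,20)*7=105 best=132, l++
l=4 r=10: min(10,20)*6=60 best=132, l++
l=5 r=10: min(2,20)*5=10 best=132, l++
l=6 r=10: min(2,20)*4=8 best=132, l++
l=7 r=10: min(17,20)*3=51 best=132, l++
l=8 r=10: min(17,20)*2=34 best=132, l++
l=9 r=10: min(6,20)*1=6 best=132, l++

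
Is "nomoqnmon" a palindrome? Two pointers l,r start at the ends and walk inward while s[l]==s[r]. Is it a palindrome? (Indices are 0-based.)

not a palindrome (mismatch at 3,5)

[0,8] 'n'=='n' → l++,r--
[1,7] 'o'=='o' → l++,r--
[2,6] 'm'=='m' → l++,r--
[3,5] 'o'!='n' → stop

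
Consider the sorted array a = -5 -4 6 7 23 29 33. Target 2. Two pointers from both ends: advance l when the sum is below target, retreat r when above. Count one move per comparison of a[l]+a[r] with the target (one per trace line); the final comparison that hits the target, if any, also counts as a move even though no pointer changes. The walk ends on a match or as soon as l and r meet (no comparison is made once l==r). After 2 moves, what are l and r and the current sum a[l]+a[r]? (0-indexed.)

l=0, r=4, sum=18

[0,6] -5+33=28 >2 → r--
[0,5] -5+29=24 >2 → r--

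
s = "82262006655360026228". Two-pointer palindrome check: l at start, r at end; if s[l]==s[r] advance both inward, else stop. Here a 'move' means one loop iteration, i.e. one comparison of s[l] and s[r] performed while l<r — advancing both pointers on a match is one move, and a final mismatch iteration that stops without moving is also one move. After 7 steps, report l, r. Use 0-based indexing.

l=7, r=12

l=0 r=19: '8'=='8', l++,r--
l=1 r=18: '2'=='2', l++,r--
l=2 r=17: '2'=='2', l++,r--
l=3 r=16: '6'=='6', l++,r--
l=4 r=15: '2'=='2', l++,r--
l=5 r=14: '0'=='0', l++,r--
l=6 r=13: '0'=='0', l++,r--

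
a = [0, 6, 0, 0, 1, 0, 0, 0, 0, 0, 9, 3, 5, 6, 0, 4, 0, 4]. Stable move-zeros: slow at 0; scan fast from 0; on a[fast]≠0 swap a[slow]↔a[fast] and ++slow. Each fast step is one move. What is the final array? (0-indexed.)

slow=0 fast=0: a[fast]=0, fast++
slow=0 fast=1: a[fast]=6≠0 swap→a[0]=6, slow++,fast++
slow=1 fast=2: a[fast]=0, fast++
slow=1 fast=3: a[fast]=0, fast++
slow=1 fast=4: a[fast]=1≠0 swap→a[1]=1, slow++,fast++
slow=2 fast=5: a[fast]=0, fast++
slow=2 fast=6: a[fast]=0, fast++
slow=2 fast=7: a[fast]=0, fast++
slow=2 fast=8: a[fast]=0, fast++
slow=2 fast=9: a[fast]=0, fast++
slow=2 fast=10: a[fast]=9≠0 swap→a[2]=9, slow++,fast++
slow=3 fast=11: a[fast]=3≠0 swap→a[3]=3, slow++,fast++
slow=4 fast=12: a[fast]=5≠0 swap→a[4]=5, slow++,fast++
slow=5 fast=13: a[fast]=6≠0 swap→a[5]=6, slow++,fast++
slow=6 fast=14: a[fast]=0, fast++
slow=6 fast=15: a[fast]=4≠0 swap→a[6]=4, slow++,fast++
slow=7 fast=16: a[fast]=0, fast++
slow=7 fast=17: a[fast]=4≠0 swap→a[7]=4, slow++,fast++

[6, 1, 9, 3, 5, 6, 4, 4, 0, 0, 0, 0, 0, 0, 0, 0, 0, 0]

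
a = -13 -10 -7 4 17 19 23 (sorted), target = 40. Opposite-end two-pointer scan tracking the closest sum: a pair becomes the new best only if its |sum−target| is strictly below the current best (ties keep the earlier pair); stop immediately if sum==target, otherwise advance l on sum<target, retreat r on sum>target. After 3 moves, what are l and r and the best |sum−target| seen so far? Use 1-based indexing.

l=4, r=7, best |Δ|=24

l=1 r=7: -13+23=10 d=30 *, l++
l=2 r=7: -10+23=13 d=27 *, l++
l=3 r=7: -7+23=16 d=24 *, l++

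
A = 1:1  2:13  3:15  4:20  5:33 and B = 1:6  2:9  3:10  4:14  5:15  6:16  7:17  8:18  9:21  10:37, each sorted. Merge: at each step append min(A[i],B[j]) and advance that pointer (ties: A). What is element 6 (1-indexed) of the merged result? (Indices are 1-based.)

merged[6] = 14

[i=1,j=1] A[i]=1<=B[j]=6 take 1 → i++
[i=2,j=1] A[i]=13>B[j]=6 take 6 → j++
[i=2,j=2] A[i]=13>B[j]=9 take 9 → j++
[i=2,j=3] A[i]=13>B[j]=10 take 10 → j++
[i=2,j=4] A[i]=13<=B[j]=14 take 13 → i++
[i=3,j=4] A[i]=15>B[j]=14 take 14 → j++
[i=3,j=5] A[i]=15<=B[j]=15 take 15 → i++
[i=4,j=5] A[i]=20>B[j]=15 take 15 → j++
[i=4,j=6] A[i]=20>B[j]=16 take 16 → j++
[i=4,j=7] A[i]=20>B[j]=17 take 17 → j++
[i=4,j=8] A[i]=20>B[j]=18 take 18 → j++
[i=4,j=9] A[i]=20<=B[j]=21 take 20 → i++
[i=5,j=9] A[i]=33>B[j]=21 take 21 → j++
[i=5,j=10] A[i]=33<=B[j]=37 take 33 → i++
[i=6,j=10] A done, take B[j]=37 → j++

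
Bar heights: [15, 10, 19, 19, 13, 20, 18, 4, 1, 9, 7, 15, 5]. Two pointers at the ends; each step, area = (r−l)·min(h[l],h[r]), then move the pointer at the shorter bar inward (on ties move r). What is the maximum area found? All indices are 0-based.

max area = 165

l=0 r=12: min(15,5)*12=60 best=60 *, r--
l=0 r=11: min(15,15)*11=165 best=165 *, r--
l=0 r=10: min(15,7)*10=70 best=165, r--
l=0 r=9: min(15,9)*9=81 best=165, r--
l=0 r=8: min(15,1)*8=8 best=165, r--
l=0 r=7: min(15,4)*7=28 best=165, r--
l=0 r=6: min(15,18)*6=90 best=165, l++
l=1 r=6: min(10,18)*5=50 best=165, l++
l=2 r=6: min(19,18)*4=72 best=165, r--
l=2 r=5: min(19,20)*3=57 best=165, l++
l=3 r=5: min(19,20)*2=38 best=165, l++
l=4 r=5: min(13,20)*1=13 best=165, l++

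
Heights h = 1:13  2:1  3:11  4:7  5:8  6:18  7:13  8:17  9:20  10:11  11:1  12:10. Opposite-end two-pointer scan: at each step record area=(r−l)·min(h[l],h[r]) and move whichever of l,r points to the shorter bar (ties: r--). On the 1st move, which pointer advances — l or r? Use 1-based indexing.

r

[1,12] min(13,10)*11=110 best=110 * → r--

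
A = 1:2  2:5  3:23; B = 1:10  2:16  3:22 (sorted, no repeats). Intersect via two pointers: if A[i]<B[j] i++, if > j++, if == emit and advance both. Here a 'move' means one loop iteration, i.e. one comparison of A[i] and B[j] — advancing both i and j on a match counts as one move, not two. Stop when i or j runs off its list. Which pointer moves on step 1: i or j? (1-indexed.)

i=1 j=1: 2<10, i++

i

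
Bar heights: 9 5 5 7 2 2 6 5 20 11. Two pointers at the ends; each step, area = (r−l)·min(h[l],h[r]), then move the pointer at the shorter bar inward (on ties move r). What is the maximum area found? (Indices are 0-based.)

max area = 81

l=0 r=9: min(9,11)*9=81 best=81 *, l++
l=1 r=9: min(5,11)*8=40 best=81, l++
l=2 r=9: min(5,11)*7=35 best=81, l++
l=3 r=9: min(7,11)*6=42 best=81, l++
l=4 r=9: min(2,11)*5=10 best=81, l++
l=5 r=9: min(2,11)*4=8 best=81, l++
l=6 r=9: min(6,11)*3=18 best=81, l++
l=7 r=9: min(5,11)*2=10 best=81, l++
l=8 r=9: min(20,11)*1=11 best=81, r--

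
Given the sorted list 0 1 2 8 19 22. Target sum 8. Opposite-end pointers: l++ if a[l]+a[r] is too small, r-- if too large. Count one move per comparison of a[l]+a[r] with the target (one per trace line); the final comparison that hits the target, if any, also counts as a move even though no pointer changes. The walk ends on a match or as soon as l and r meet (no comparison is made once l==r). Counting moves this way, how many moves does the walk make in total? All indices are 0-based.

3 moves

[0,5] 0+22=22 >8 → r--
[0,4] 0+19=19 >8 → r--
[0,3] 0+8=8 → found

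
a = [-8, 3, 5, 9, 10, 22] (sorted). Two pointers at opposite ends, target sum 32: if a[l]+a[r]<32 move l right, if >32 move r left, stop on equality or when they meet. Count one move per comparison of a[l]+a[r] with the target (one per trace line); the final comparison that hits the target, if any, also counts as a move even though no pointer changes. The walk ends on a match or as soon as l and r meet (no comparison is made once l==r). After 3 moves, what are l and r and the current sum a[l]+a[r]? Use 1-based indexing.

l=4, r=6, sum=31

l=1 r=6: -8+22=14 <32, l++
l=2 r=6: 3+22=25 <32, l++
l=3 r=6: 5+22=27 <32, l++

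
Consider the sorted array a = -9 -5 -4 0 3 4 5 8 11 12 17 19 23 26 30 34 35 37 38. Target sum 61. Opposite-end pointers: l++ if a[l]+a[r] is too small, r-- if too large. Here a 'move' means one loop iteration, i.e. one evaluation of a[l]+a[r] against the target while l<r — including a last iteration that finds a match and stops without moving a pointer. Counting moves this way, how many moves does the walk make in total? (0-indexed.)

l=0 r=18: -9+38=29 <61, l++
l=1 r=18: -5+38=33 <61, l++
l=2 r=18: -4+38=34 <61, l++
l=3 r=18: 0+38=38 <61, l++
l=4 r=18: 3+38=41 <61, l++
l=5 r=18: 4+38=42 <61, l++
l=6 r=18: 5+38=43 <61, l++
l=7 r=18: 8+38=46 <61, l++
l=8 r=18: 11+38=49 <61, l++
l=9 r=18: 12+38=50 <61, l++
l=10 r=18: 17+38=55 <61, l++
l=11 r=18: 19+38=57 <61, l++
l=12 r=18: 23+38=61, found

13 moves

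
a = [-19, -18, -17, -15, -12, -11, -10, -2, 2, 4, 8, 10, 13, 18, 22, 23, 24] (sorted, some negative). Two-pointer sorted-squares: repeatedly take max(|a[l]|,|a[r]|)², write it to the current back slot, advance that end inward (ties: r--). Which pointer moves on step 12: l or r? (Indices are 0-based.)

l=0 r=16: |-19|<=|24| out[16]=576, r--
l=0 r=15: |-19|<=|23| out[15]=529, r--
l=0 r=14: |-19|<=|22| out[14]=484, r--
l=0 r=13: |-19|>|18| out[13]=361, l++
l=1 r=13: |-18|<=|18| out[12]=324, r--
l=1 r=12: |-18|>|13| out[11]=324, l++
l=2 r=12: |-17|>|13| out[10]=289, l++
l=3 r=12: |-15|>|13| out[9]=225, l++
l=4 r=12: |-12|<=|13| out[8]=169, r--
l=4 r=11: |-12|>|10| out[7]=144, l++
l=5 r=11: |-11|>|10| out[6]=121, l++
l=6 r=11: |-10|<=|10| out[5]=100, r--

r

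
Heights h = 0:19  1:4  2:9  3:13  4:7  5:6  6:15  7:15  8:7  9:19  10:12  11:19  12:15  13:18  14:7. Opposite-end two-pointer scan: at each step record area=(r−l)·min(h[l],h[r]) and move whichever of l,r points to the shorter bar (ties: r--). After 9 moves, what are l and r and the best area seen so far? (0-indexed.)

l=0, r=5, best area=234

l=0 r=14: min(19,7)*14=98 best=98 *, r--
l=0 r=13: min(19,18)*13=234 best=234 *, r--
l=0 r=12: min(19,15)*12=180 best=234, r--
l=0 r=11: min(19,19)*11=209 best=234, r--
l=0 r=10: min(19,12)*10=120 best=234, r--
l=0 r=9: min(19,19)*9=171 best=234, r--
l=0 r=8: min(19,7)*8=56 best=234, r--
l=0 r=7: min(19,15)*7=105 best=234, r--
l=0 r=6: min(19,15)*6=90 best=234, r--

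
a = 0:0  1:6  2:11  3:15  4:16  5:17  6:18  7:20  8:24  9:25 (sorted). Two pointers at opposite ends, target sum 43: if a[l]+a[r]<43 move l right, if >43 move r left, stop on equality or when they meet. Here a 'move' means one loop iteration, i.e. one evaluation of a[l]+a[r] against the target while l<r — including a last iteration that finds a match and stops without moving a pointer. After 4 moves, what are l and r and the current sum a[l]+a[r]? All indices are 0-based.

[0,9] 0+25=25 <43 → l++
[1,9] 6+25=31 <43 → l++
[2,9] 11+25=36 <43 → l++
[3,9] 15+25=40 <43 → l++

l=4, r=9, sum=41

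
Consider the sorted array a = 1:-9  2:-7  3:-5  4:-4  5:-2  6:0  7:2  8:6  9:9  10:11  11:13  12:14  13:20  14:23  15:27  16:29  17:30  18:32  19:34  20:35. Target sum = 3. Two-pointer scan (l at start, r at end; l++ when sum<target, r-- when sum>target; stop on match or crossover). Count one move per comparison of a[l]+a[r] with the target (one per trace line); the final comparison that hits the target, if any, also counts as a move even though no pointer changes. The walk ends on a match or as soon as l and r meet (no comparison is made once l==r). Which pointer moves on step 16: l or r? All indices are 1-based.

l

l=1 r=20: -9+35=26 >3, r--
l=1 r=19: -9+34=25 >3, r--
l=1 r=18: -9+32=23 >3, r--
l=1 r=17: -9+30=21 >3, r--
l=1 r=16: -9+29=20 >3, r--
l=1 r=15: -9+27=18 >3, r--
l=1 r=14: -9+23=14 >3, r--
l=1 r=13: -9+20=11 >3, r--
l=1 r=12: -9+14=5 >3, r--
l=1 r=11: -9+13=4 >3, r--
l=1 r=10: -9+11=2 <3, l++
l=2 r=10: -7+11=4 >3, r--
l=2 r=9: -7+9=2 <3, l++
l=3 r=9: -5+9=4 >3, r--
l=3 r=8: -5+6=1 <3, l++
l=4 r=8: -4+6=2 <3, l++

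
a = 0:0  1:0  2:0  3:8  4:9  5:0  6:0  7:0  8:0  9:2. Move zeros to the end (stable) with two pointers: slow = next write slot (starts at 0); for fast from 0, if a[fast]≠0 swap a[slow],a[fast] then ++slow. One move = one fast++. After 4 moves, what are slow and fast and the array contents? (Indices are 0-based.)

(s=0,f=0) a[fast]=0 → fast++
(s=0,f=1) a[fast]=0 → fast++
(s=0,f=2) a[fast]=0 → fast++
(s=0,f=3) a[fast]=8≠0 swap→a[0]=8 → slow++,fast++

slow=1, fast=4, a=[8, 0, 0, 0, 9, 0, 0, 0, 0, 2]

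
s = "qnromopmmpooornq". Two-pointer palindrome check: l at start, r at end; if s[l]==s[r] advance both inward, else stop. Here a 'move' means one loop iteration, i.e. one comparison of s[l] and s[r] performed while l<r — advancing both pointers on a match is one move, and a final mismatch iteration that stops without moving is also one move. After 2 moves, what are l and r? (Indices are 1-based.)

l=3, r=14

[1,16] 'q'=='q' → l++,r--
[2,15] 'n'=='n' → l++,r--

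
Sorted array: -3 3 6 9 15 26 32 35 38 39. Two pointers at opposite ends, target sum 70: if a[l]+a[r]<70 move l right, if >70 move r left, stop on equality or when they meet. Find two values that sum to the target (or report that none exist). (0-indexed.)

(32, 38)

l=0 r=9: -3+39=36 <70, l++
l=1 r=9: 3+39=42 <70, l++
l=2 r=9: 6+39=45 <70, l++
l=3 r=9: 9+39=48 <70, l++
l=4 r=9: 15+39=54 <70, l++
l=5 r=9: 26+39=65 <70, l++
l=6 r=9: 32+39=71 >70, r--
l=6 r=8: 32+38=70, found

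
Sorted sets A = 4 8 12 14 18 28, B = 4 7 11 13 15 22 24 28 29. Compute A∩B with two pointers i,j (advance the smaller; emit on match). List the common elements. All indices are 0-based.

intersection = [4, 28]

i=0 j=0: 4==4 emit, i++,j++
i=1 j=1: 8>7, j++
i=1 j=2: 8<11, i++
i=2 j=2: 12>11, j++
i=2 j=3: 12<13, i++
i=3 j=3: 14>13, j++
i=3 j=4: 14<15, i++
i=4 j=4: 18>15, j++
i=4 j=5: 18<22, i++
i=5 j=5: 28>22, j++
i=5 j=6: 28>24, j++
i=5 j=7: 28==28 emit, i++,j++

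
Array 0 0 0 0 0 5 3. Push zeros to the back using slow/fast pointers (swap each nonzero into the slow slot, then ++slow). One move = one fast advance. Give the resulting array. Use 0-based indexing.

(s=0,f=0) a[fast]=0 → fast++
(s=0,f=1) a[fast]=0 → fast++
(s=0,f=2) a[fast]=0 → fast++
(s=0,f=3) a[fast]=0 → fast++
(s=0,f=4) a[fast]=0 → fast++
(s=0,f=5) a[fast]=5≠0 swap→a[0]=5 → slow++,fast++
(s=1,f=6) a[fast]=3≠0 swap→a[1]=3 → slow++,fast++

[5, 3, 0, 0, 0, 0, 0]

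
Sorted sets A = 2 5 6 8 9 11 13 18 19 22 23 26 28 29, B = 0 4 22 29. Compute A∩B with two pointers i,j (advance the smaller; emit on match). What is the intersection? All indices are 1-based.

[i=1,j=1] 2>0 → j++
[i=1,j=2] 2<4 → i++
[i=2,j=2] 5>4 → j++
[i=2,j=3] 5<22 → i++
[i=3,j=3] 6<22 → i++
[i=4,j=3] 8<22 → i++
[i=5,j=3] 9<22 → i++
[i=6,j=3] 11<22 → i++
[i=7,j=3] 13<22 → i++
[i=8,j=3] 18<22 → i++
[i=9,j=3] 19<22 → i++
[i=10,j=3] 22==22 emit → i++,j++
[i=11,j=4] 23<29 → i++
[i=12,j=4] 26<29 → i++
[i=13,j=4] 28<29 → i++
[i=14,j=4] 29==29 emit → i++,j++

intersection = [22, 29]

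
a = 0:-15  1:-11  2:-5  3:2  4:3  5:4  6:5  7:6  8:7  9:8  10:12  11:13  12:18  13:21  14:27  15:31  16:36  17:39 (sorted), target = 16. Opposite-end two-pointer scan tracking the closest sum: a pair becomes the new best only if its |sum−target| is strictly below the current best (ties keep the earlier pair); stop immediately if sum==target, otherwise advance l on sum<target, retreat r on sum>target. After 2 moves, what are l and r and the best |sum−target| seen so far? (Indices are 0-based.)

[0,17] -15+39=24 d=8 * → r--
[0,16] -15+36=21 d=5 * → r--

l=0, r=15, best |Δ|=5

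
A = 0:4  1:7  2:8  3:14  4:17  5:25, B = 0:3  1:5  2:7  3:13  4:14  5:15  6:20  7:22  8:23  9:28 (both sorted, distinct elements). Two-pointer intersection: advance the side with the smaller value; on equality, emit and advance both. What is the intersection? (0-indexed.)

intersection = [7, 14]

[i=0,j=0] 4>3 → j++
[i=0,j=1] 4<5 → i++
[i=1,j=1] 7>5 → j++
[i=1,j=2] 7==7 emit → i++,j++
[i=2,j=3] 8<13 → i++
[i=3,j=3] 14>13 → j++
[i=3,j=4] 14==14 emit → i++,j++
[i=4,j=5] 17>15 → j++
[i=4,j=6] 17<20 → i++
[i=5,j=6] 25>20 → j++
[i=5,j=7] 25>22 → j++
[i=5,j=8] 25>23 → j++
[i=5,j=9] 25<28 → i++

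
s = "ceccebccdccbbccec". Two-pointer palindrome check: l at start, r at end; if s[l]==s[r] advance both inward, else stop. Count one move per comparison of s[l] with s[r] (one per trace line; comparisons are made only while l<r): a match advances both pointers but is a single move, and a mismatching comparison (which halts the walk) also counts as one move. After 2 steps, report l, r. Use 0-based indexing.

[0,16] 'c'=='c' → l++,r--
[1,15] 'e'=='e' → l++,r--

l=2, r=14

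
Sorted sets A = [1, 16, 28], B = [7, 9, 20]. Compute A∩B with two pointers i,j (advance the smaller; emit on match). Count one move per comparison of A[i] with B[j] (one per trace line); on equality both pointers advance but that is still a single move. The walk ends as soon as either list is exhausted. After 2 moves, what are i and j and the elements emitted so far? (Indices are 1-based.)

i=2, j=2, emitted=[]

[i=1,j=1] 1<7 → i++
[i=2,j=1] 16>7 → j++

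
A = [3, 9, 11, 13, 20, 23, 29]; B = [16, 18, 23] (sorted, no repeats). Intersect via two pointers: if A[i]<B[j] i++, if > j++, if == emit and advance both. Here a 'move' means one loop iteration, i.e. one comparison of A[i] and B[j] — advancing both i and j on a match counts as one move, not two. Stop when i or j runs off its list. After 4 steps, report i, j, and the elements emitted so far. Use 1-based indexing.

i=5, j=1, emitted=[]

i=1 j=1: 3<16, i++
i=2 j=1: 9<16, i++
i=3 j=1: 11<16, i++
i=4 j=1: 13<16, i++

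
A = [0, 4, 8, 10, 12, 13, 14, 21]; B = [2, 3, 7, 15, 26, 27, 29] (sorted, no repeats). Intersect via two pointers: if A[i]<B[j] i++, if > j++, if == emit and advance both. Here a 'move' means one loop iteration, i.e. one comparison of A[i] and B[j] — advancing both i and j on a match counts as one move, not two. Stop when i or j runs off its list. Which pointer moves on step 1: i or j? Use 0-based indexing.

i

[i=0,j=0] 0<2 → i++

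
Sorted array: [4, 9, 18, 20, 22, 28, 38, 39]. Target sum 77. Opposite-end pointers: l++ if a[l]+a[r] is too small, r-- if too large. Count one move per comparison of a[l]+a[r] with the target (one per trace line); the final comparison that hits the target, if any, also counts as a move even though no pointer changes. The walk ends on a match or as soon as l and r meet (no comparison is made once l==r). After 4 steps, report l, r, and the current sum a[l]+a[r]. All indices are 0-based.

[0,7] 4+39=43 <77 → l++
[1,7] 9+39=48 <77 → l++
[2,7] 18+39=57 <77 → l++
[3,7] 20+39=59 <77 → l++

l=4, r=7, sum=61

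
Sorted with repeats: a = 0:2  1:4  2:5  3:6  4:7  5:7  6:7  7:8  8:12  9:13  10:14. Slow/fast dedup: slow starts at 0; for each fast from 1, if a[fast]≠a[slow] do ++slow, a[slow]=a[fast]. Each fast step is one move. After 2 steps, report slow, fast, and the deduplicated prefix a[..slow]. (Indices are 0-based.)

slow=2, fast=3, prefix=[2, 4, 5]

(s=0,f=1) a[fast]=4≠a[slow]=2 write a[1]=4 → slow++,fast++
(s=1,f=2) a[fast]=5≠a[slow]=4 write a[2]=5 → slow++,fast++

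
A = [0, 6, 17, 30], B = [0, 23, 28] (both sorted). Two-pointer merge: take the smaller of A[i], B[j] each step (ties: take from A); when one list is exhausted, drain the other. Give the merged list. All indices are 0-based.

[i=0,j=0] A[i]=0<=B[j]=0 take 0 → i++
[i=1,j=0] A[i]=6>B[j]=0 take 0 → j++
[i=1,j=1] A[i]=6<=B[j]=23 take 6 → i++
[i=2,j=1] A[i]=17<=B[j]=23 take 17 → i++
[i=3,j=1] A[i]=30>B[j]=23 take 23 → j++
[i=3,j=2] A[i]=30>B[j]=28 take 28 → j++
[i=3,j=3] B done, take A[i]=30 → i++

[0, 0, 6, 17, 23, 28, 30]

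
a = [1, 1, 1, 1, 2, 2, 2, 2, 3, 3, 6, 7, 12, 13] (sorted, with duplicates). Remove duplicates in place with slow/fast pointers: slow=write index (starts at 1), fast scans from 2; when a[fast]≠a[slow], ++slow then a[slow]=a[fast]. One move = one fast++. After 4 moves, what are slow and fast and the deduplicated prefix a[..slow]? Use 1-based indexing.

slow=1 fast=2: a[fast]=1=a[slow] dup, fast++
slow=1 fast=3: a[fast]=1=a[slow] dup, fast++
slow=1 fast=4: a[fast]=1=a[slow] dup, fast++
slow=1 fast=5: a[fast]=2≠a[slow]=1 write a[2]=2, slow++,fast++

slow=2, fast=6, prefix=[1, 2]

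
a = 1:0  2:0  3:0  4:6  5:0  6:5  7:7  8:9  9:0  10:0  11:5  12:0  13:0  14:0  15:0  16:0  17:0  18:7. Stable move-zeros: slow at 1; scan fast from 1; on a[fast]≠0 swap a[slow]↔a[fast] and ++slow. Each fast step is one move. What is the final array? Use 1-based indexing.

slow=1 fast=1: a[fast]=0, fast++
slow=1 fast=2: a[fast]=0, fast++
slow=1 fast=3: a[fast]=0, fast++
slow=1 fast=4: a[fast]=6≠0 swap→a[1]=6, slow++,fast++
slow=2 fast=5: a[fast]=0, fast++
slow=2 fast=6: a[fast]=5≠0 swap→a[2]=5, slow++,fast++
slow=3 fast=7: a[fast]=7≠0 swap→a[3]=7, slow++,fast++
slow=4 fast=8: a[fast]=9≠0 swap→a[4]=9, slow++,fast++
slow=5 fast=9: a[fast]=0, fast++
slow=5 fast=10: a[fast]=0, fast++
slow=5 fast=11: a[fast]=5≠0 swap→a[5]=5, slow++,fast++
slow=6 fast=12: a[fast]=0, fast++
slow=6 fast=13: a[fast]=0, fast++
slow=6 fast=14: a[fast]=0, fast++
slow=6 fast=15: a[fast]=0, fast++
slow=6 fast=16: a[fast]=0, fast++
slow=6 fast=17: a[fast]=0, fast++
slow=6 fast=18: a[fast]=7≠0 swap→a[6]=7, slow++,fast++

[6, 5, 7, 9, 5, 7, 0, 0, 0, 0, 0, 0, 0, 0, 0, 0, 0, 0]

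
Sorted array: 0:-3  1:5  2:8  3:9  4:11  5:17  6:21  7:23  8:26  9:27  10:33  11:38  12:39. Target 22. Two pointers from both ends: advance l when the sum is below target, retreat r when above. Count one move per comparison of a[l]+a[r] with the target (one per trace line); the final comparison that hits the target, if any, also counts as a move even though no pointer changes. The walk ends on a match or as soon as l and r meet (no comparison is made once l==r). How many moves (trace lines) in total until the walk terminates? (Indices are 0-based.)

9 moves

l=0 r=12: -3+39=36 >22, r--
l=0 r=11: -3+38=35 >22, r--
l=0 r=10: -3+33=30 >22, r--
l=0 r=9: -3+27=24 >22, r--
l=0 r=8: -3+26=23 >22, r--
l=0 r=7: -3+23=20 <22, l++
l=1 r=7: 5+23=28 >22, r--
l=1 r=6: 5+21=26 >22, r--
l=1 r=5: 5+17=22, found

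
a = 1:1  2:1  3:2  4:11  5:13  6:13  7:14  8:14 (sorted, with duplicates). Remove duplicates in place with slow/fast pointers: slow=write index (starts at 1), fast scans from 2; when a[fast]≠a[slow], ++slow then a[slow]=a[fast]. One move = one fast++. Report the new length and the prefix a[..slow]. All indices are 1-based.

length 5; prefix = [1, 2, 11, 13, 14]

(s=1,f=2) a[fast]=1=a[slow] dup → fast++
(s=1,f=3) a[fast]=2≠a[slow]=1 write a[2]=2 → slow++,fast++
(s=2,f=4) a[fast]=11≠a[slow]=2 write a[3]=11 → slow++,fast++
(s=3,f=5) a[fast]=13≠a[slow]=11 write a[4]=13 → slow++,fast++
(s=4,f=6) a[fast]=13=a[slow] dup → fast++
(s=4,f=7) a[fast]=14≠a[slow]=13 write a[5]=14 → slow++,fast++
(s=5,f=8) a[fast]=14=a[slow] dup → fast++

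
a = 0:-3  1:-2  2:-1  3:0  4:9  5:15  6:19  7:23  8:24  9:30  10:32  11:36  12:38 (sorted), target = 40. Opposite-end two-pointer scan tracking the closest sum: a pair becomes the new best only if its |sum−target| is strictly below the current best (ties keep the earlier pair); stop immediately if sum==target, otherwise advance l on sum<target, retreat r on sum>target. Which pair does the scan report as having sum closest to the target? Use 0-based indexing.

[0,12] -3+38=35 d=5 * → l++
[1,12] -2+38=36 d=4 * → l++
[2,12] -1+38=37 d=3 * → l++
[3,12] 0+38=38 d=2 * → l++
[4,12] 9+38=47 d=7 → r--
[4,11] 9+36=45 d=5 → r--
[4,10] 9+32=41 d=1 * → r--
[4,9] 9+30=39 d=1 → l++
[5,9] 15+30=45 d=5 → r--
[5,8] 15+24=39 d=1 → l++
[6,8] 19+24=43 d=3 → r--
[6,7] 19+23=42 d=2 → r--

pair (9, 32) with sum 41 (|Δ|=1)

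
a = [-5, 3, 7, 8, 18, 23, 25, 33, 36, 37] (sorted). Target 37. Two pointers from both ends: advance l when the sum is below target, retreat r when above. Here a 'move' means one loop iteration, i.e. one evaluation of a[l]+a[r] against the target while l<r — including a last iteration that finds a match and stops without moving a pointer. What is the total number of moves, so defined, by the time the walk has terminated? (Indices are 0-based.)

9 moves

l=0 r=9: -5+37=32 <37, l++
l=1 r=9: 3+37=40 >37, r--
l=1 r=8: 3+36=39 >37, r--
l=1 r=7: 3+33=36 <37, l++
l=2 r=7: 7+33=40 >37, r--
l=2 r=6: 7+25=32 <37, l++
l=3 r=6: 8+25=33 <37, l++
l=4 r=6: 18+25=43 >37, r--
l=4 r=5: 18+23=41 >37, r--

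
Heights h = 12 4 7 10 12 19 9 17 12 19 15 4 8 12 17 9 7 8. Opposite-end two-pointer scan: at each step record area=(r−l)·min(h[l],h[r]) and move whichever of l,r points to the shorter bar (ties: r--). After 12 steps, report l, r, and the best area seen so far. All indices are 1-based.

l=1 r=18: min(12,8)*17=136 best=136 *, r--
l=1 r=17: min(12,7)*16=112 best=136, r--
l=1 r=16: min(12,9)*15=135 best=136, r--
l=1 r=15: min(12,17)*14=168 best=168 *, l++
l=2 r=15: min(4,17)*13=52 best=168, l++
l=3 r=15: min(7,17)*12=84 best=168, l++
l=4 r=15: min(10,17)*11=110 best=168, l++
l=5 r=15: min(12,17)*10=120 best=168, l++
l=6 r=15: min(19,17)*9=153 best=168, r--
l=6 r=14: min(19,12)*8=96 best=168, r--
l=6 r=13: min(19,8)*7=56 best=168, r--
l=6 r=12: min(19,4)*6=24 best=168, r--

l=6, r=11, best area=168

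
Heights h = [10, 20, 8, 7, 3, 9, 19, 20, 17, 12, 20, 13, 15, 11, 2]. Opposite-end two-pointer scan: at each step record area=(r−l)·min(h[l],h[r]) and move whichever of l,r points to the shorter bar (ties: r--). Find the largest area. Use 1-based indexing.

max area = 180

l=1 r=15: min(10,2)*14=28 best=28 *, r--
l=1 r=14: min(10,11)*13=130 best=130 *, l++
l=2 r=14: min(20,11)*12=132 best=132 *, r--
l=2 r=13: min(20,15)*11=165 best=165 *, r--
l=2 r=12: min(20,13)*10=130 best=165, r--
l=2 r=11: min(20,20)*9=180 best=180 *, r--
l=2 r=10: min(20,12)*8=96 best=180, r--
l=2 r=9: min(20,17)*7=119 best=180, r--
l=2 r=8: min(20,20)*6=120 best=180, r--
l=2 r=7: min(20,19)*5=95 best=180, r--
l=2 r=6: min(20,9)*4=36 best=180, r--
l=2 r=5: min(20,3)*3=9 best=180, r--
l=2 r=4: min(20,7)*2=14 best=180, r--
l=2 r=3: min(20,8)*1=8 best=180, r--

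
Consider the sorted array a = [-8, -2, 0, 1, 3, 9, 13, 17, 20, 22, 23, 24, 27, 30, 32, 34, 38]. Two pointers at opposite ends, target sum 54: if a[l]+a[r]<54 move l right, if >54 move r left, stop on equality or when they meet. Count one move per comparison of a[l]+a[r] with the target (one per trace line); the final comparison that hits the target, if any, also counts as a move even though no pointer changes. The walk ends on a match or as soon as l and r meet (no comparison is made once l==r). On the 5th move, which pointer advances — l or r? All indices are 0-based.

l

l=0 r=16: -8+38=30 <54, l++
l=1 r=16: -2+38=36 <54, l++
l=2 r=16: 0+38=38 <54, l++
l=3 r=16: 1+38=39 <54, l++
l=4 r=16: 3+38=41 <54, l++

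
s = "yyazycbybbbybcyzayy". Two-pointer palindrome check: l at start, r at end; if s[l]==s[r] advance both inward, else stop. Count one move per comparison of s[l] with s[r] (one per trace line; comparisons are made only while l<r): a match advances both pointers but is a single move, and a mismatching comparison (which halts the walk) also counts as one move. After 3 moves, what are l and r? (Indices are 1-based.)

[1,19] 'y'=='y' → l++,r--
[2,18] 'y'=='y' → l++,r--
[3,17] 'a'=='a' → l++,r--

l=4, r=16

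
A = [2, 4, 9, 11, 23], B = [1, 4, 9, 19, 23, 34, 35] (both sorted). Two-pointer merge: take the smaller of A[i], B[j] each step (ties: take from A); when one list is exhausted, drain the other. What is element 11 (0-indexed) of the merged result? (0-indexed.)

merged[11] = 35

i=0 j=0: A[i]=2>B[j]=1 take 1, j++
i=0 j=1: A[i]=2<=B[j]=4 take 2, i++
i=1 j=1: A[i]=4<=B[j]=4 take 4, i++
i=2 j=1: A[i]=9>B[j]=4 take 4, j++
i=2 j=2: A[i]=9<=B[j]=9 take 9, i++
i=3 j=2: A[i]=11>B[j]=9 take 9, j++
i=3 j=3: A[i]=11<=B[j]=19 take 11, i++
i=4 j=3: A[i]=23>B[j]=19 take 19, j++
i=4 j=4: A[i]=23<=B[j]=23 take 23, i++
i=5 j=4: A done, take B[j]=23, j++
i=5 j=5: A done, take B[j]=34, j++
i=5 j=6: A done, take B[j]=35, j++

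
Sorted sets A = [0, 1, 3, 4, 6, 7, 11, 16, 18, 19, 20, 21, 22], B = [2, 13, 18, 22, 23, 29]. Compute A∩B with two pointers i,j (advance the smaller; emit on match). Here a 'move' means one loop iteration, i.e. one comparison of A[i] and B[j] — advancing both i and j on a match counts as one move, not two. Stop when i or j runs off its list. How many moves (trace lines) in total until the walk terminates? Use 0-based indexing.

i=0 j=0: 0<2, i++
i=1 j=0: 1<2, i++
i=2 j=0: 3>2, j++
i=2 j=1: 3<13, i++
i=3 j=1: 4<13, i++
i=4 j=1: 6<13, i++
i=5 j=1: 7<13, i++
i=6 j=1: 11<13, i++
i=7 j=1: 16>13, j++
i=7 j=2: 16<18, i++
i=8 j=2: 18==18 emit, i++,j++
i=9 j=3: 19<22, i++
i=10 j=3: 20<22, i++
i=11 j=3: 21<22, i++
i=12 j=3: 22==22 emit, i++,j++

15 moves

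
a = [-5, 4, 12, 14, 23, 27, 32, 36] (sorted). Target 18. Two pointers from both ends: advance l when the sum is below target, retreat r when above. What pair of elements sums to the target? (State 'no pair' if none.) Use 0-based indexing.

[0,7] -5+36=31 >18 → r--
[0,6] -5+32=27 >18 → r--
[0,5] -5+27=22 >18 → r--
[0,4] -5+23=18 → found

(-5, 23)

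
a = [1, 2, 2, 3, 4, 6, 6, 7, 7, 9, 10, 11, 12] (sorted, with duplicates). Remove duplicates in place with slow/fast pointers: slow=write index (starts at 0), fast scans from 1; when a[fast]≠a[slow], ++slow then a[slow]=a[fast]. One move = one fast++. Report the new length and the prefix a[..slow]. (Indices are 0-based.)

(s=0,f=1) a[fast]=2≠a[slow]=1 write a[1]=2 → slow++,fast++
(s=1,f=2) a[fast]=2=a[slow] dup → fast++
(s=1,f=3) a[fast]=3≠a[slow]=2 write a[2]=3 → slow++,fast++
(s=2,f=4) a[fast]=4≠a[slow]=3 write a[3]=4 → slow++,fast++
(s=3,f=5) a[fast]=6≠a[slow]=4 write a[4]=6 → slow++,fast++
(s=4,f=6) a[fast]=6=a[slow] dup → fast++
(s=4,f=7) a[fast]=7≠a[slow]=6 write a[5]=7 → slow++,fast++
(s=5,f=8) a[fast]=7=a[slow] dup → fast++
(s=5,f=9) a[fast]=9≠a[slow]=7 write a[6]=9 → slow++,fast++
(s=6,f=10) a[fast]=10≠a[slow]=9 write a[7]=10 → slow++,fast++
(s=7,f=11) a[fast]=11≠a[slow]=10 write a[8]=11 → slow++,fast++
(s=8,f=12) a[fast]=12≠a[slow]=11 write a[9]=12 → slow++,fast++

length 10; prefix = [1, 2, 3, 4, 6, 7, 9, 10, 11, 12]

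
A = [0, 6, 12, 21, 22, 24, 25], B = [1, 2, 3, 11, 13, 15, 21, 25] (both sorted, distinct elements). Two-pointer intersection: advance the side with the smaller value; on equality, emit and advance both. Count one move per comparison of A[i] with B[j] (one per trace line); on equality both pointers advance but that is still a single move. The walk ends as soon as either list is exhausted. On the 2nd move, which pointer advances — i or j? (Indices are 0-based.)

[i=0,j=0] 0<1 → i++
[i=1,j=0] 6>1 → j++

j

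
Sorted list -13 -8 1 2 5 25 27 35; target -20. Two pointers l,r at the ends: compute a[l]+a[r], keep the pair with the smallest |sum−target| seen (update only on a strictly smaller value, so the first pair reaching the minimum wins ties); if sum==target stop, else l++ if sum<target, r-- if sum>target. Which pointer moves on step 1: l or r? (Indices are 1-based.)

r

l=1 r=8: -13+35=22 d=42 *, r--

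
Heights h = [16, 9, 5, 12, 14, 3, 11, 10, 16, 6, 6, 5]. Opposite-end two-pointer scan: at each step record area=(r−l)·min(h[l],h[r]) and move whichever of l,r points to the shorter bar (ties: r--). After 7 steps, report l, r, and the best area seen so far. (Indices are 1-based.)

l=1, r=5, best area=128

[1,12] min(16,5)*11=55 best=55 * → r--
[1,11] min(16,6)*10=60 best=60 * → r--
[1,10] min(16,6)*9=54 best=60 → r--
[1,9] min(16,16)*8=128 best=128 * → r--
[1,8] min(16,10)*7=70 best=128 → r--
[1,7] min(16,11)*6=66 best=128 → r--
[1,6] min(16,3)*5=15 best=128 → r--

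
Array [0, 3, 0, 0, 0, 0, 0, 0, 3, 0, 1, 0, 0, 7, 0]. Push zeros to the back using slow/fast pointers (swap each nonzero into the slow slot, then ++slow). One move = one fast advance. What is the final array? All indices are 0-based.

[3, 3, 1, 7, 0, 0, 0, 0, 0, 0, 0, 0, 0, 0, 0]

(s=0,f=0) a[fast]=0 → fast++
(s=0,f=1) a[fast]=3≠0 swap→a[0]=3 → slow++,fast++
(s=1,f=2) a[fast]=0 → fast++
(s=1,f=3) a[fast]=0 → fast++
(s=1,f=4) a[fast]=0 → fast++
(s=1,f=5) a[fast]=0 → fast++
(s=1,f=6) a[fast]=0 → fast++
(s=1,f=7) a[fast]=0 → fast++
(s=1,f=8) a[fast]=3≠0 swap→a[1]=3 → slow++,fast++
(s=2,f=9) a[fast]=0 → fast++
(s=2,f=10) a[fast]=1≠0 swap→a[2]=1 → slow++,fast++
(s=3,f=11) a[fast]=0 → fast++
(s=3,f=12) a[fast]=0 → fast++
(s=3,f=13) a[fast]=7≠0 swap→a[3]=7 → slow++,fast++
(s=4,f=14) a[fast]=0 → fast++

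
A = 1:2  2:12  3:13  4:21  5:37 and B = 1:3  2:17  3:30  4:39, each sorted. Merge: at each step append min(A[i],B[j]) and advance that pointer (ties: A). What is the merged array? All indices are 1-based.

[2, 3, 12, 13, 17, 21, 30, 37, 39]

[i=1,j=1] A[i]=2<=B[j]=3 take 2 → i++
[i=2,j=1] A[i]=12>B[j]=3 take 3 → j++
[i=2,j=2] A[i]=12<=B[j]=17 take 12 → i++
[i=3,j=2] A[i]=13<=B[j]=17 take 13 → i++
[i=4,j=2] A[i]=21>B[j]=17 take 17 → j++
[i=4,j=3] A[i]=21<=B[j]=30 take 21 → i++
[i=5,j=3] A[i]=37>B[j]=30 take 30 → j++
[i=5,j=4] A[i]=37<=B[j]=39 take 37 → i++
[i=6,j=4] A done, take B[j]=39 → j++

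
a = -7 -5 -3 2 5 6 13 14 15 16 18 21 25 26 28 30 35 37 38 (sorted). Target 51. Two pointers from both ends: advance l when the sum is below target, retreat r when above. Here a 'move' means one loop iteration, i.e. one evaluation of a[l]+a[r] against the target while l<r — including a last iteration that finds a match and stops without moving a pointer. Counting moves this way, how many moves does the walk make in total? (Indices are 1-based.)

l=1 r=19: -7+38=31 <51, l++
l=2 r=19: -5+38=33 <51, l++
l=3 r=19: -3+38=35 <51, l++
l=4 r=19: 2+38=40 <51, l++
l=5 r=19: 5+38=43 <51, l++
l=6 r=19: 6+38=44 <51, l++
l=7 r=19: 13+38=51, found

7 moves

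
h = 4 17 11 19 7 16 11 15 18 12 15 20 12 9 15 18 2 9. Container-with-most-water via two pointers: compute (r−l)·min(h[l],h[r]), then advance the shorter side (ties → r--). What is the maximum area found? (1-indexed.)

l=1 r=18: min(4,9)*17=68 best=68 *, l++
l=2 r=18: min(17,9)*16=144 best=144 *, r--
l=2 r=17: min(17,2)*15=30 best=144, r--
l=2 r=16: min(17,18)*14=238 best=238 *, l++
l=3 r=16: min(11,18)*13=143 best=238, l++
l=4 r=16: min(19,18)*12=216 best=238, r--
l=4 r=15: min(19,15)*11=165 best=238, r--
l=4 r=14: min(19,9)*10=90 best=238, r--
l=4 r=13: min(19,12)*9=108 best=238, r--
l=4 r=12: min(19,20)*8=152 best=238, l++
l=5 r=12: min(7,20)*7=49 best=238, l++
l=6 r=12: min(16,20)*6=96 best=238, l++
l=7 r=12: min(11,20)*5=55 best=238, l++
l=8 r=12: min(15,20)*4=60 best=238, l++
l=9 r=12: min(18,20)*3=54 best=238, l++
l=10 r=12: min(12,20)*2=24 best=238, l++
l=11 r=12: min(15,20)*1=15 best=238, l++

max area = 238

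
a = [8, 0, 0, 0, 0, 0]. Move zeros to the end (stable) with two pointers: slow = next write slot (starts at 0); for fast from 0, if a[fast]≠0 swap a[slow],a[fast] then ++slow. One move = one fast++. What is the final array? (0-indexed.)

(s=0,f=0) a[fast]=8≠0 swap→a[0]=8 → slow++,fast++
(s=1,f=1) a[fast]=0 → fast++
(s=1,f=2) a[fast]=0 → fast++
(s=1,f=3) a[fast]=0 → fast++
(s=1,f=4) a[fast]=0 → fast++
(s=1,f=5) a[fast]=0 → fast++

[8, 0, 0, 0, 0, 0]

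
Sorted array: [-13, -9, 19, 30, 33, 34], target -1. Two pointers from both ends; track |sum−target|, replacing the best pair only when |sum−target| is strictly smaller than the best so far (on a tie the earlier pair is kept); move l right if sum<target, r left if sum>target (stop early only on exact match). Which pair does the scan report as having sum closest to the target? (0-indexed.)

pair (-13, 19) with sum 6 (|Δ|=7)

[0,5] -13+34=21 d=22 * → r--
[0,4] -13+33=20 d=21 * → r--
[0,3] -13+30=17 d=18 * → r--
[0,2] -13+19=6 d=7 * → r--
[0,1] -13+-9=-22 d=21 → l++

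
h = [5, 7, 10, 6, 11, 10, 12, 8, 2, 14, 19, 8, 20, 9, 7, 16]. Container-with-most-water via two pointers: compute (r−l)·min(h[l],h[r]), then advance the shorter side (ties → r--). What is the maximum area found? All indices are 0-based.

l=0 r=15: min(5,16)*15=75 best=75 *, l++
l=1 r=15: min(7,16)*14=98 best=98 *, l++
l=2 r=15: min(10,16)*13=130 best=130 *, l++
l=3 r=15: min(6,16)*12=72 best=130, l++
l=4 r=15: min(11,16)*11=121 best=130, l++
l=5 r=15: min(10,16)*10=100 best=130, l++
l=6 r=15: min(12,16)*9=108 best=130, l++
l=7 r=15: min(8,16)*8=64 best=130, l++
l=8 r=15: min(2,16)*7=14 best=130, l++
l=9 r=15: min(14,16)*6=84 best=130, l++
l=10 r=15: min(19,16)*5=80 best=130, r--
l=10 r=14: min(19,7)*4=28 best=130, r--
l=10 r=13: min(19,9)*3=27 best=130, r--
l=10 r=12: min(19,20)*2=38 best=130, l++
l=11 r=12: min(8,20)*1=8 best=130, l++

max area = 130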